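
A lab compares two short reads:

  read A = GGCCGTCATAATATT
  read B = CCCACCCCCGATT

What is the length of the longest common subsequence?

7

Pick C at read A[3]=read B[1], C at read A[4]=read B[2], C at read A[7]=read B[3], A at read A[8]=read B[4], A at read A[13]=read B[11], T at read A[14]=read B[12], T at read A[15]=read B[13]; all 7 bases appear in both, in order, and the DP table's final entry dp[15][13] is also 7, so no common subsequence is longer.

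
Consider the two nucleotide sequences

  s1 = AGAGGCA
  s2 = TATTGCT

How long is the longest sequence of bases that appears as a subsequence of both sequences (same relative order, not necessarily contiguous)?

One common subsequence of length 3: A [1,2], G [5,5], C [6,6], and the DP table's final entry dp[7][7] is also 3, so no common subsequence is longer.

3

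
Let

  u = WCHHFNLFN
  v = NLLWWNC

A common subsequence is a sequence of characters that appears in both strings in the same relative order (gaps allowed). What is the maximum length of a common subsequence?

Let dp[i][j] be the LCS length of the first i characters of u and the first j characters of v. dp[i][j] = dp[i-1][j-1]+1 when the i-th and j-th characters match, else max(dp[i-1][j], dp[i][j-1]).
    ·  N  L  L  W  W  N  C
 ·  0  0  0  0  0  0  0  0
 W  0  0  0  0  1  1  1  1
 C  0  0  0  0  1  1  1  2
 H  0  0  0  0  1  1  1  2
 H  0  0  0  0  1  1  1  2
 F  0  0  0  0  1  1  1  2
 N  0  1  1  1  1  1  2  2
 L  0  1  2  2  2  2  2  2
 F  0  1  2  2  2  2  2  2
 N  0  1  2  2  2  2  3  3
dp[9][7] = 3. One LCS (by backtracking along matches): NLN.

3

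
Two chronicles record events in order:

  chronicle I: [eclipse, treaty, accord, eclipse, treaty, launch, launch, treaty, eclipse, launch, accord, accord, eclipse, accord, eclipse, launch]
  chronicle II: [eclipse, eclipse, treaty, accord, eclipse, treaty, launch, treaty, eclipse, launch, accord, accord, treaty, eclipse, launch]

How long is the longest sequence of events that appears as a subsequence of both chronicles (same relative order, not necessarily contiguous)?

One common subsequence of length 13: eclipse at chronicle I[1]=chronicle II[2], then treaty at chronicle I[2]=chronicle II[3], then accord at chronicle I[3]=chronicle II[4], then eclipse at chronicle I[4]=chronicle II[5], then treaty at chronicle I[5]=chronicle II[6], then launch at chronicle I[7]=chronicle II[7], then treaty at chronicle I[8]=chronicle II[8], then eclipse at chronicle I[9]=chronicle II[9], then launch at chronicle I[10]=chronicle II[10], then accord at chronicle I[11]=chronicle II[11], then accord at chronicle I[12]=chronicle II[12], then eclipse at chronicle I[15]=chronicle II[14], then launch at chronicle I[16]=chronicle II[15]. dp[16][15] = 13 confirms this is the maximum.

13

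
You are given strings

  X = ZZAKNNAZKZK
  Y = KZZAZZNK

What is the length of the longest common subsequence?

6

Let dp[i][j] be the LCS length of the first i characters of X and the first j characters of Y. dp[i][j] = dp[i-1][j-1]+1 when the i-th and j-th characters match, else max(dp[i-1][j], dp[i][j-1]).
    ·  K  Z  Z  A  Z  Z  N  K
 ·  0  0  0  0  0  0  0  0  0
 Z  0  0  1  1  1  1  1  1  1
 Z  0  0  1  2  2  2  2  2  2
 A  0  0  1  2  3  3  3  3  3
 K  0  1  1  2  3  3  3  3  4
 N  0  1  1  2  3  3  3  4  4
 N  0  1  1  2  3  3  3  4  4
 A  0  1  1  2  3  3  3  4  4
 Z  0  1  2  2  3  4  4  4  4
 K  0  1  2  2  3  4  4  4  5
 Z  0  1  2  3  3  4  5  5  5
 K  0  1  2  3  3  4  5  5  6
dp[11][8] = 6. One LCS (by backtracking along matches): ZZAZZK.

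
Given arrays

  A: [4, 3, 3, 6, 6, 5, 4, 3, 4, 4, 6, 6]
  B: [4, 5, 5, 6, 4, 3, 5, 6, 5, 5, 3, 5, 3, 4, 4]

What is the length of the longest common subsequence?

Pick 4 (A #1, B #5), 3 (A #2, B #6), 3 (A #3, B #11), 5 (A #6, B #12), 3 (A #8, B #13), 4 (A #9, B #14), 4 (A #10, B #15); all 7 values appear in both, in order, and the DP table's final entry dp[12][15] is also 7, so no common subsequence is longer.

7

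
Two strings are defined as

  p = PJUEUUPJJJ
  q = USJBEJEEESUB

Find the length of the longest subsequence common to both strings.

Taking J (p #2, q #6) → E (p #4, q #9) → U (p #5, q #11) gives a common subsequence of length 3. The LCS DP gives dp[10][12] = 3, so this is optimal.

3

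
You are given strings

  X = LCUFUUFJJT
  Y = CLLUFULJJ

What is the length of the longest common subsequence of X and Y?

Let dp[i][j] be the LCS length of the first i characters of X and the first j characters of Y. dp[i][j] = dp[i-1][j-1]+1 when the i-th and j-th characters match, else max(dp[i-1][j], dp[i][j-1]).
    ·  C  L  L  U  F  U  L  J  J
 ·  0  0  0  0  0  0  0  0  0  0
 L  0  0  1  1  1  1  1  1  1  1
 C  0  1  1  1  1  1  1  1  1  1
 U  0  1  1  1  2  2  2  2  2  2
 F  0  1  1  1  2  3  3  3  3  3
 U  0  1  1  1  2  3  4  4  4  4
 U  0  1  1  1  2  3  4  4  4  4
 F  0  1  1  1  2  3  4  4  4  4
 J  0  1  1  1  2  3  4  4  5  5
 J  0  1  1  1  2  3  4  4  5  6
 T  0  1  1  1  2  3  4  4  5  6
dp[10][9] = 6. One LCS (by backtracking along matches): LUFUJJ.

6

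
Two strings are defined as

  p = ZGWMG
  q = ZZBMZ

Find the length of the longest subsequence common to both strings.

2

Let dp[i][j] be the LCS length of the first i characters of p and the first j characters of q. dp[i][j] = dp[i-1][j-1]+1 when the i-th and j-th characters match, else max(dp[i-1][j], dp[i][j-1]).
    ·  Z  Z  B  M  Z
 ·  0  0  0  0  0  0
 Z  0  1  1  1  1  1
 G  0  1  1  1  1  1
 W  0  1  1  1  1  1
 M  0  1  1  1  2  2
 G  0  1  1  1  2  2
dp[5][5] = 2. One LCS (by backtracking along matches): ZM.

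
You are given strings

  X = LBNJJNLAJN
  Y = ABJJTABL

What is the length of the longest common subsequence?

Match B at X[2]=Y[2]; then J at X[4]=Y[3]; then J at X[5]=Y[4]; then L at X[7]=Y[8] — 4 characters in the same relative order in both. Since dp[10][8] = 4, nothing longer is possible.

4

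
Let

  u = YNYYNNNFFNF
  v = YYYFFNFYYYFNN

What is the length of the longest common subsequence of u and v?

7

Taking Y (u #1, v #1) → Y (u #3, v #2) → Y (u #4, v #3) → N (u #7, v #6) → F (u #8, v #7) → F (u #9, v #11) → N (u #10, v #13) gives a common subsequence of length 7. The LCS DP gives dp[11][13] = 7, so this is optimal.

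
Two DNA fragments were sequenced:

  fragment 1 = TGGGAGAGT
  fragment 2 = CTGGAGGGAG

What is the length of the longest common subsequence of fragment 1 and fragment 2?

Let dp[i][j] be the LCS length of the first i bases of fragment 1 and the first j bases of fragment 2. dp[i][j] = dp[i-1][j-1]+1 when the i-th and j-th bases match, else max(dp[i-1][j], dp[i][j-1]).
    ·  C  T  G  G  A  G  G  G  A  G
 ·  0  0  0  0  0  0  0  0  0  0  0
 T  0  0  1  1  1  1  1  1  1  1  1
 G  0  0  1  2  2  2  2  2  2  2  2
 G  0  0  1  2  3  3  3  3  3  3  3
 G  0  0  1  2  3  3  4  4  4  4  4
 A  0  0  1  2  3  4  4  4  4  5  5
 G  0  0  1  2  3  4  5  5  5  5  6
 A  0  0  1  2  3  4  5  5  5  6  6
 G  0  0  1  2  3  4  5  6  6  6  7
 T  0  0  1  2  3  4  5  6  6  6  7
dp[9][10] = 7. One LCS (by backtracking along matches): TGGGGAG.

7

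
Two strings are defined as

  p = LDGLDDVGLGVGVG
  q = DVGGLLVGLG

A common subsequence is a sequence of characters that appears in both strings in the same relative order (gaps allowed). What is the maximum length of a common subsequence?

7

Match D at p[2]=q[1], G at p[3]=q[4], L at p[4]=q[6], V at p[7]=q[7], G at p[8]=q[8], L at p[9]=q[9], G at p[14]=q[10] — 7 characters in the same relative order in both. dp[14][10] = 7 confirms this is the maximum.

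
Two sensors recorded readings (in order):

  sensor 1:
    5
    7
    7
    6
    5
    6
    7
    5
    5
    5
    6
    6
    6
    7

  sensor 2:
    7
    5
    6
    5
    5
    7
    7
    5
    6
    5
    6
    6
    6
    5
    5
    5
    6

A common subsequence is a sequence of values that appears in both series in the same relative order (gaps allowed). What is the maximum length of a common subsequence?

10

Pick 5 [1,5]; then 7 [2,6]; then 7 [3,7]; then 6 [4,9]; then 5 [5,10]; then 6 [6,13]; then 5 [8,14]; then 5 [9,15]; then 5 [10,16]; then 6 [13,17]; all 10 values appear in both, in order. dp[14][17] = 10 confirms this is the maximum.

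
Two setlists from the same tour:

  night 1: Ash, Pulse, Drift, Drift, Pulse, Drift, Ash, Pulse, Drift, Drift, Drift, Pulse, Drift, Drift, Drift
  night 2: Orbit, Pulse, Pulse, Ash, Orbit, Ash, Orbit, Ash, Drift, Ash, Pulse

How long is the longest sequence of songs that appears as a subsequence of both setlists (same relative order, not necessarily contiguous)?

5

Taking Pulse at night 1[2]=night 2[2]; then Pulse at night 1[5]=night 2[3]; then Drift at night 1[6]=night 2[9]; then Ash at night 1[7]=night 2[10]; then Pulse at night 1[12]=night 2[11] gives a common subsequence of length 5. Since dp[15][11] = 5, nothing longer is possible.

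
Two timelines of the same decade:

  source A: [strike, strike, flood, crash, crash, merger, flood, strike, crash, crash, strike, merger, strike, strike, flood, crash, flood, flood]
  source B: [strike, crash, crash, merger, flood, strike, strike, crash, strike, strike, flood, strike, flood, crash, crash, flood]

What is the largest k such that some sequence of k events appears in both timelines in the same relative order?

Taking strike [2,1] → crash [4,2] → crash [5,3] → merger [6,4] → flood [7,5] → strike [8,7] → crash [10,8] → strike [11,9] → strike [13,10] → strike [14,12] → flood [15,13] → crash [16,15] → flood [18,16] gives a common subsequence of length 13, and the DP table's final entry dp[18][16] is also 13, so no common subsequence is longer.

13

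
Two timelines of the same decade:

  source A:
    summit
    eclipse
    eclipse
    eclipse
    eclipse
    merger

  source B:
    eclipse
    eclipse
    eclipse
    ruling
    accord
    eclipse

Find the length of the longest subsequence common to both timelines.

4

Taking eclipse at source A[2]=source B[1], eclipse at source A[3]=source B[2], eclipse at source A[4]=source B[3], eclipse at source A[5]=source B[6] gives a common subsequence of length 4. Since dp[6][6] = 4, nothing longer is possible.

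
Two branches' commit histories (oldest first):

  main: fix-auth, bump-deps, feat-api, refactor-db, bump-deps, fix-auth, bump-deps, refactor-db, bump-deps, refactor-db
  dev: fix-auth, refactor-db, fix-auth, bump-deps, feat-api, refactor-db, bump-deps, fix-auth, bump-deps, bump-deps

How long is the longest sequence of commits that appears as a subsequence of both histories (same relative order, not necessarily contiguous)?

8

Pick fix-auth at main[1]=dev[3]; then bump-deps at main[2]=dev[4]; then feat-api at main[3]=dev[5]; then refactor-db at main[4]=dev[6]; then bump-deps at main[5]=dev[7]; then fix-auth at main[6]=dev[8]; then bump-deps at main[7]=dev[9]; then bump-deps at main[9]=dev[10]; all 8 commits appear in both, in order. The LCS DP gives dp[10][10] = 8, so this is optimal.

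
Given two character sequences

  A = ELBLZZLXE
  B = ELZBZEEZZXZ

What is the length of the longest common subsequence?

6

Pick E [1,1] → L [2,2] → B [3,4] → Z [5,8] → Z [6,9] → X [8,10]; all 6 characters appear in both, in order. The LCS DP gives dp[9][11] = 6, so this is optimal.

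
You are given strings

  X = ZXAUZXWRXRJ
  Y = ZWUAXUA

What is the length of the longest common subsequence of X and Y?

One common subsequence of length 3: Z at X[1]=Y[1], then X at X[2]=Y[5], then A at X[3]=Y[7], and the DP table's final entry dp[11][7] is also 3, so no common subsequence is longer.

3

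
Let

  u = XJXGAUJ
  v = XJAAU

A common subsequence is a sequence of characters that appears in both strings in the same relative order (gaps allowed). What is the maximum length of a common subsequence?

Match X (u #1, v #1), then J (u #2, v #2), then A (u #5, v #4), then U (u #6, v #5) — 4 characters in the same relative order in both. The LCS DP gives dp[7][5] = 4, so this is optimal.

4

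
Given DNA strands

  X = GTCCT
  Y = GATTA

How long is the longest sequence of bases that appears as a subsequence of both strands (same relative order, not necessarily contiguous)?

3

Let dp[i][j] be the LCS length of the first i bases of X and the first j bases of Y. dp[i][j] = dp[i-1][j-1]+1 when the i-th and j-th bases match, else max(dp[i-1][j], dp[i][j-1]).
    ·  G  A  T  T  A
 ·  0  0  0  0  0  0
 G  0  1  1  1  1  1
 T  0  1  1  2  2  2
 C  0  1  1  2  2  2
 C  0  1  1  2  2  2
 T  0  1  1  2  3  3
dp[5][5] = 3. One LCS (by backtracking along matches): GTT.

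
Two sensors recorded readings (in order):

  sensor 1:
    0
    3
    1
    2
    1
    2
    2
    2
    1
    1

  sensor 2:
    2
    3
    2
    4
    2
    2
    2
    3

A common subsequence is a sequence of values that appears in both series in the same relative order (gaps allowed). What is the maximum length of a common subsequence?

5

Match 3 [2,2], then 2 [4,3], then 2 [6,5], then 2 [7,6], then 2 [8,7] — 5 values in the same relative order in both. The LCS DP gives dp[10][8] = 5, so this is optimal.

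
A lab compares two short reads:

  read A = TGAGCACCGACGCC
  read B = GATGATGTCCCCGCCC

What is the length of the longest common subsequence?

Match T at read A[1]=read B[3], G at read A[2]=read B[4], A at read A[3]=read B[5], G at read A[4]=read B[7], C at read A[5]=read B[10], C at read A[7]=read B[11], C at read A[8]=read B[12], G at read A[9]=read B[13], C at read A[11]=read B[14], C at read A[13]=read B[15], C at read A[14]=read B[16] — 11 bases in the same relative order in both. The LCS DP gives dp[14][16] = 11, so this is optimal.

11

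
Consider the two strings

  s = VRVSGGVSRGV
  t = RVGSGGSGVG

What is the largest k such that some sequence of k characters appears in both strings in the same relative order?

8

Let dp[i][j] be the LCS length of the first i characters of s and the first j characters of t. dp[i][j] = dp[i-1][j-1]+1 when the i-th and j-th characters match, else max(dp[i-1][j], dp[i][j-1]).
    ·  R  V  G  S  G  G  S  G  V  G
 ·  0  0  0  0  0  0  0  0  0  0  0
 V  0  0  1  1  1  1  1  1  1  1  1
 R  0  1  1  1  1  1  1  1  1  1  1
 V  0  1  2  2  2  2  2  2  2  2  2
 S  0  1  2  2  3  3  3  3  3  3  3
 G  0  1  2  3  3  4  4  4  4  4  4
 G  0  1  2  3  3  4  5  5  5  5  5
 V  0  1  2  3  3  4  5  5  5  6  6
 S  0  1  2  3  4  4  5  6  6  6  6
 R  0  1  2  3  4  4  5  6  6  6  6
 G  0  1  2  3  4  5  5  6  7  7  7
 V  0  1  2  3  4  5  5  6  7  8  8
dp[11][10] = 8. One LCS (by backtracking along matches): RVSGGSGV.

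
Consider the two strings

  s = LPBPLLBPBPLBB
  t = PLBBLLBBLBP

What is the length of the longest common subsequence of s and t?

Pick L [1,2], then B [3,4], then L [5,5], then L [6,6], then B [7,7], then B [9,8], then L [11,9], then B [12,10]; all 8 characters appear in both, in order. dp[13][11] = 8 confirms this is the maximum.

8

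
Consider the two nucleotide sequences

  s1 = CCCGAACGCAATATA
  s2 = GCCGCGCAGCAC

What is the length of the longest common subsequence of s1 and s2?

8

Pick C (s1 #1, s2 #2), then C (s1 #2, s2 #3), then C (s1 #3, s2 #5), then G (s1 #4, s2 #6), then A (s1 #6, s2 #8), then G (s1 #8, s2 #9), then C (s1 #9, s2 #10), then A (s1 #10, s2 #11); all 8 bases appear in both, in order, and the DP table's final entry dp[15][12] is also 8, so no common subsequence is longer.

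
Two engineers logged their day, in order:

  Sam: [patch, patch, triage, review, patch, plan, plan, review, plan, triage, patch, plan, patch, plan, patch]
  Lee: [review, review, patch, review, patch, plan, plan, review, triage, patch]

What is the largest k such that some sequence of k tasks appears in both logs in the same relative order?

Match patch [2,3] → review [4,4] → patch [5,5] → plan [6,6] → plan [7,7] → review [8,8] → triage [10,9] → patch [15,10] — 8 tasks in the same relative order in both. The LCS DP gives dp[15][10] = 8, so this is optimal.

8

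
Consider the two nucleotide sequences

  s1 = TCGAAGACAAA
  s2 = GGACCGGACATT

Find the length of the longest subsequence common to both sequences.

Match C at s1[2]=s2[5] → G at s1[3]=s2[6] → G at s1[6]=s2[7] → A at s1[7]=s2[8] → C at s1[8]=s2[9] → A at s1[9]=s2[10] — 6 bases in the same relative order in both. dp[11][12] = 6 confirms this is the maximum.

6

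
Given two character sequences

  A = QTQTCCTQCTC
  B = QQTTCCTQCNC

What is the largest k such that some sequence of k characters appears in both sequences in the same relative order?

9

One common subsequence of length 9: Q at A[1]=B[2] → T at A[2]=B[3] → T at A[4]=B[4] → C at A[5]=B[5] → C at A[6]=B[6] → T at A[7]=B[7] → Q at A[8]=B[8] → C at A[9]=B[9] → C at A[11]=B[11]. The LCS DP gives dp[11][11] = 9, so this is optimal.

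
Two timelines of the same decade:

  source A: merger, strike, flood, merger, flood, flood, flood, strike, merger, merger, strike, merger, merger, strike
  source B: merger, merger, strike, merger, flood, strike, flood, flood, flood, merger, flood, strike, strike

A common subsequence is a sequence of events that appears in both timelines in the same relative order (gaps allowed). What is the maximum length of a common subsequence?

9

Match merger (source A #1, source B #2); then strike (source A #2, source B #3); then flood (source A #3, source B #5); then flood (source A #5, source B #7); then flood (source A #6, source B #8); then flood (source A #7, source B #9); then merger (source A #9, source B #10); then strike (source A #11, source B #12); then strike (source A #14, source B #13) — 9 events in the same relative order in both, and the DP table's final entry dp[14][13] is also 9, so no common subsequence is longer.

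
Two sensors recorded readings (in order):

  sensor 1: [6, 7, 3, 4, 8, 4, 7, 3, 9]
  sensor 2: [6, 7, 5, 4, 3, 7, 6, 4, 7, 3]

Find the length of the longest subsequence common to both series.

One common subsequence of length 6: 6 [1,1] → 7 [2,2] → 3 [3,5] → 4 [6,8] → 7 [7,9] → 3 [8,10]. dp[9][10] = 6 confirms this is the maximum.

6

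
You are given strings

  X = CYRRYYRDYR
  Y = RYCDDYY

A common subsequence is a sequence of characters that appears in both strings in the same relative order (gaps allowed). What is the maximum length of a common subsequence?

Match R at X[4]=Y[1], Y at X[5]=Y[2], Y at X[6]=Y[6], Y at X[9]=Y[7] — 4 characters in the same relative order in both. Since dp[10][7] = 4, nothing longer is possible.

4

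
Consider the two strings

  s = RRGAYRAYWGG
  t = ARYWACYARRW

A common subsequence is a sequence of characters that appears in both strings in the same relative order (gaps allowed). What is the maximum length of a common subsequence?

5

Taking R [1,2], then A [4,5], then Y [5,7], then R [6,10], then W [9,11] gives a common subsequence of length 5. dp[11][11] = 5 confirms this is the maximum.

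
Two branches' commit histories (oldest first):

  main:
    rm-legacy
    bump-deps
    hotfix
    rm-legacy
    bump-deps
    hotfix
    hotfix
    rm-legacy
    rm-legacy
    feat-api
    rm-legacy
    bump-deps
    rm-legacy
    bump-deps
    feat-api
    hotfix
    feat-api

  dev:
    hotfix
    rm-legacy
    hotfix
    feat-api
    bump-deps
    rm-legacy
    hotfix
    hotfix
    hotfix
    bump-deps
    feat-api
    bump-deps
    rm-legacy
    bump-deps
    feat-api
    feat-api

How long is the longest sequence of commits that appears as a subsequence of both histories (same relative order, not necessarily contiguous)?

11

Taking rm-legacy (main #1, dev #2), then bump-deps (main #2, dev #5), then hotfix (main #3, dev #7), then hotfix (main #6, dev #8), then hotfix (main #7, dev #9), then feat-api (main #10, dev #11), then bump-deps (main #12, dev #12), then rm-legacy (main #13, dev #13), then bump-deps (main #14, dev #14), then feat-api (main #15, dev #15), then feat-api (main #17, dev #16) gives a common subsequence of length 11, and the DP table's final entry dp[17][16] is also 11, so no common subsequence is longer.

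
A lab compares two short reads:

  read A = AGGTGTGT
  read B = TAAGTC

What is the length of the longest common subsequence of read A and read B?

3

One common subsequence of length 3: A [1,3], G [3,4], T [4,5]. Since dp[8][6] = 3, nothing longer is possible.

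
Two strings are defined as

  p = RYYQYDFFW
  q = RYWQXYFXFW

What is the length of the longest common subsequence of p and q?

7

Let dp[i][j] be the LCS length of the first i characters of p and the first j characters of q. dp[i][j] = dp[i-1][j-1]+1 when the i-th and j-th characters match, else max(dp[i-1][j], dp[i][j-1]).
    ·  R  Y  W  Q  X  Y  F  X  F  W
 ·  0  0  0  0  0  0  0  0  0  0  0
 R  0  1  1  1  1  1  1  1  1  1  1
 Y  0  1  2  2  2  2  2  2  2  2  2
 Y  0  1  2  2  2  2  3  3  3  3  3
 Q  0  1  2  2  3  3  3  3  3  3  3
 Y  0  1  2  2  3  3  4  4  4  4  4
 D  0  1  2  2  3  3  4  4  4  4  4
 F  0  1  2  2  3  3  4  5  5  5  5
 F  0  1  2  2  3  3  4  5  5  6  6
 W  0  1  2  3  3  3  4  5  5  6  7
dp[9][10] = 7. One LCS (by backtracking along matches): RYQYFFW.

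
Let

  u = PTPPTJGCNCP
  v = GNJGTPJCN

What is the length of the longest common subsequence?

Pick T at u[2]=v[5], then P at u[4]=v[6], then J at u[6]=v[7], then C at u[8]=v[8], then N at u[9]=v[9]; all 5 characters appear in both, in order, and the DP table's final entry dp[11][9] is also 5, so no common subsequence is longer.

5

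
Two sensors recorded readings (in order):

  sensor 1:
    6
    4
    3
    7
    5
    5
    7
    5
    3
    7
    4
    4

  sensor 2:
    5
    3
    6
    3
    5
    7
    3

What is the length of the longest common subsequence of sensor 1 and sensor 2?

5

Let dp[i][j] be the LCS length of the first i values of sensor 1 and the first j values of sensor 2. dp[i][j] = dp[i-1][j-1]+1 when the i-th and j-th values match, else max(dp[i-1][j], dp[i][j-1]).
    ·  5  3  6  3  5  7  3
 ·  0  0  0  0  0  0  0  0
 6  0  0  0  1  1  1  1  1
 4  0  0  0  1  1  1  1  1
 3  0  0  1  1  2  2  2  2
 7  0  0  1  1  2  2  3  3
 5  0  1  1  1  2  3  3  3
 5  0  1  1  1  2  3  3  3
 7  0  1  1  1  2  3  4  4
 5  0  1  1  1  2  3  4  4
 3  0  1  2  2  2  3  4  5
 7  0  1  2  2  2  3  4  5
 4  0  1  2  2  2  3  4  5
 4  0  1  2  2  2  3  4  5
dp[12][7] = 5. One LCS (by backtracking along matches): 6, 3, 5, 7, 3.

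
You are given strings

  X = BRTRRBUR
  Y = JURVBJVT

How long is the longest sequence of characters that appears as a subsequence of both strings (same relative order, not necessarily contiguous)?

Pick B [1,5]; then T [3,8]; all 2 characters appear in both, in order. The LCS DP gives dp[8][8] = 2, so this is optimal.

2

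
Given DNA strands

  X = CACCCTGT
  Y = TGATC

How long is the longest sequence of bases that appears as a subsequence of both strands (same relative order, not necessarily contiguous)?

Pick T at X[6]=Y[1], then G at X[7]=Y[2], then T at X[8]=Y[4]; all 3 bases appear in both, in order. dp[8][5] = 3 confirms this is the maximum.

3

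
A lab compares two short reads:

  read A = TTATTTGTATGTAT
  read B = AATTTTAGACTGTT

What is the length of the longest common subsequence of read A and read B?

One common subsequence of length 10: T at read A[1]=read B[3], T at read A[2]=read B[4], T at read A[4]=read B[5], T at read A[5]=read B[6], G at read A[7]=read B[8], A at read A[9]=read B[9], T at read A[10]=read B[11], G at read A[11]=read B[12], T at read A[12]=read B[13], T at read A[14]=read B[14]. Since dp[14][14] = 10, nothing longer is possible.

10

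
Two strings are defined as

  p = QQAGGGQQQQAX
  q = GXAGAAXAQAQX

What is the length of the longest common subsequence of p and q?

5

Let dp[i][j] be the LCS length of the first i characters of p and the first j characters of q. dp[i][j] = dp[i-1][j-1]+1 when the i-th and j-th characters match, else max(dp[i-1][j], dp[i][j-1]).
    ·  G  X  A  G  A  A  X  A  Q  A  Q  X
 ·  0  0  0  0  0  0  0  0  0  0  0  0  0
 Q  0  0  0  0  0  0  0  0  0  1  1  1  1
 Q  0  0  0  0  0  0  0  0  0  1  1  2  2
 A  0  0  0  1  1  1  1  1  1  1  2  2  2
 G  0  1  1  1  2  2  2  2  2  2  2  2  2
 G  0  1  1  1  2  2  2  2  2  2  2  2  2
 G  0  1  1  1  2  2  2  2  2  2  2  2  2
 Q  0  1  1  1  2  2  2  2  2  3  3  3  3
 Q  0  1  1  1  2  2  2  2  2  3  3  4  4
 Q  0  1  1  1  2  2  2  2  2  3  3  4  4
 Q  0  1  1  1  2  2  2  2  2  3  3  4  4
 A  0  1  1  2  2  3  3  3  3  3  4  4  4
 X  0  1  2  2  2  3  3  4  4  4  4  4  5
dp[12][12] = 5. One LCS (by backtracking along matches): AGQQX.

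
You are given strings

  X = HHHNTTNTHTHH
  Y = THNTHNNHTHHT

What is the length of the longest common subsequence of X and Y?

8

Match H (X #1, Y #2), H (X #3, Y #5), N (X #4, Y #6), N (X #7, Y #7), H (X #9, Y #8), T (X #10, Y #9), H (X #11, Y #10), H (X #12, Y #11) — 8 characters in the same relative order in both. dp[12][12] = 8 confirms this is the maximum.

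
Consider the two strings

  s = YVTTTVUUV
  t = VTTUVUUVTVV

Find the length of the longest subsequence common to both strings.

7

Let dp[i][j] be the LCS length of the first i characters of s and the first j characters of t. dp[i][j] = dp[i-1][j-1]+1 when the i-th and j-th characters match, else max(dp[i-1][j], dp[i][j-1]).
    ·  V  T  T  U  V  U  U  V  T  V  V
 ·  0  0  0  0  0  0  0  0  0  0  0  0
 Y  0  0  0  0  0  0  0  0  0  0  0  0
 V  0  1  1  1  1  1  1  1  1  1  1  1
 T  0  1  2  2  2  2  2  2  2  2  2  2
 T  0  1  2  3  3  3  3  3  3  3  3  3
 T  0  1  2  3  3  3  3  3  3  4  4  4
 V  0  1  2  3  3  4  4  4  4  4  5  5
 U  0  1  2  3  4  4  5  5  5  5  5  5
 U  0  1  2  3  4  4  5  6  6  6  6  6
 V  0  1  2  3  4  5  5  6  7  7  7  7
dp[9][11] = 7. One LCS (by backtracking along matches): VTTVUUV.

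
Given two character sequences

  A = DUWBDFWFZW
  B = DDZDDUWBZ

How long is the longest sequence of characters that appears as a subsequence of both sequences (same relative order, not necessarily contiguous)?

5

Let dp[i][j] be the LCS length of the first i characters of A and the first j characters of B. dp[i][j] = dp[i-1][j-1]+1 when the i-th and j-th characters match, else max(dp[i-1][j], dp[i][j-1]).
    ·  D  D  Z  D  D  U  W  B  Z
 ·  0  0  0  0  0  0  0  0  0  0
 D  0  1  1  1  1  1  1  1  1  1
 U  0  1  1  1  1  1  2  2  2  2
 W  0  1  1  1  1  1  2  3  3  3
 B  0  1  1  1  1  1  2  3  4  4
 D  0  1  2  2  2  2  2  3  4  4
 F  0  1  2  2  2  2  2  3  4  4
 W  0  1  2  2  2  2  2  3  4  4
 F  0  1  2  2  2  2  2  3  4  4
 Z  0  1  2  3  3  3  3  3  4  5
 W  0  1  2  3  3  3  3  4  4  5
dp[10][9] = 5. One LCS (by backtracking along matches): DUWBZ.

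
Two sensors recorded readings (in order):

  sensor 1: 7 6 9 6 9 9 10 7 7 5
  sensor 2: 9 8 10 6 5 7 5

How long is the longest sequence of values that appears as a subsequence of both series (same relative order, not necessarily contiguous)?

Taking 9 [3,1], then 6 [4,4], then 7 [9,6], then 5 [10,7] gives a common subsequence of length 4. Since dp[10][7] = 4, nothing longer is possible.

4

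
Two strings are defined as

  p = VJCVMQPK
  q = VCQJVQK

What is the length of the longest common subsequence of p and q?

Taking V (p #1, q #1), J (p #2, q #4), V (p #4, q #5), Q (p #6, q #6), K (p #8, q #7) gives a common subsequence of length 5. dp[8][7] = 5 confirms this is the maximum.

5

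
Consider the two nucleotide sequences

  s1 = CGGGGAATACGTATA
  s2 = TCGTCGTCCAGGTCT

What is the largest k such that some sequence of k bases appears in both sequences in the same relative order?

Taking C [1,2] → G [2,3] → G [3,6] → G [4,11] → G [5,12] → T [8,13] → C [10,14] → T [14,15] gives a common subsequence of length 8. The LCS DP gives dp[15][15] = 8, so this is optimal.

8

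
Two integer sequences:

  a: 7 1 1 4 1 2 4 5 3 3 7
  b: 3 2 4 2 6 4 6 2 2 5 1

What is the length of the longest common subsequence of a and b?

4

One common subsequence of length 4: 4 (a #4, b #3), then 2 (a #6, b #4), then 4 (a #7, b #6), then 5 (a #8, b #10), and the DP table's final entry dp[11][11] is also 4, so no common subsequence is longer.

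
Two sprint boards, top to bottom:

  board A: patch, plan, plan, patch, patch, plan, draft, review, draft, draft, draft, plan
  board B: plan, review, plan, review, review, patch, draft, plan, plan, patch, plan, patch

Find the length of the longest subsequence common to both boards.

Pick patch at board A[1]=board B[6], plan at board A[2]=board B[8], plan at board A[3]=board B[9], patch at board A[4]=board B[10], patch at board A[5]=board B[12]; all 5 tasks appear in both, in order. The LCS DP gives dp[12][12] = 5, so this is optimal.

5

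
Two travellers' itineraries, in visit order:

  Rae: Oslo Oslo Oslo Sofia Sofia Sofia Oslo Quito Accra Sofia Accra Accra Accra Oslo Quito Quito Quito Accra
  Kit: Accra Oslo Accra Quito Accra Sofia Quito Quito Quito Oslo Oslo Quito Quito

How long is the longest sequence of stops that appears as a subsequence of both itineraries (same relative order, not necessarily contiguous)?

7

Pick Oslo at Rae[1]=Kit[2], then Quito at Rae[8]=Kit[4], then Accra at Rae[9]=Kit[5], then Sofia at Rae[10]=Kit[6], then Oslo at Rae[14]=Kit[11], then Quito at Rae[16]=Kit[12], then Quito at Rae[17]=Kit[13]; all 7 stops appear in both, in order. The LCS DP gives dp[18][13] = 7, so this is optimal.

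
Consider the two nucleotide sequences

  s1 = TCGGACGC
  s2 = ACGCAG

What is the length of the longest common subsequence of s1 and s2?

Let dp[i][j] be the LCS length of the first i bases of s1 and the first j bases of s2. dp[i][j] = dp[i-1][j-1]+1 when the i-th and j-th bases match, else max(dp[i-1][j], dp[i][j-1]).
    ·  A  C  G  C  A  G
 ·  0  0  0  0  0  0  0
 T  0  0  0  0  0  0  0
 C  0  0  1  1  1  1  1
 G  0  0  1  2  2  2  2
 G  0  0  1  2  2  2  3
 A  0  1  1  2  2  3  3
 C  0  1  2  2  3  3  3
 G  0  1  2  3  3  3  4
 C  0  1  2  3  4  4  4
dp[8][6] = 4. One LCS (by backtracking along matches): CGAG.

4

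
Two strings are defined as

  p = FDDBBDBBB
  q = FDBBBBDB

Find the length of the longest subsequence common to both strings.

Let dp[i][j] be the LCS length of the first i characters of p and the first j characters of q. dp[i][j] = dp[i-1][j-1]+1 when the i-th and j-th characters match, else max(dp[i-1][j], dp[i][j-1]).
    ·  F  D  B  B  B  B  D  B
 ·  0  0  0  0  0  0  0  0  0
 F  0  1  1  1  1  1  1  1  1
 D  0  1  2  2  2  2  2  2  2
 D  0  1  2  2  2  2  2  3  3
 B  0  1  2  3  3  3  3  3  4
 B  0  1  2  3  4  4  4  4  4
 D  0  1  2  3  4  4  4  5  5
 B  0  1  2  3  4  5  5  5  6
 B  0  1  2  3  4  5  6  6  6
 B  0  1  2  3  4  5  6  6  7
dp[9][8] = 7. One LCS (by backtracking along matches): FDBBBBB.

7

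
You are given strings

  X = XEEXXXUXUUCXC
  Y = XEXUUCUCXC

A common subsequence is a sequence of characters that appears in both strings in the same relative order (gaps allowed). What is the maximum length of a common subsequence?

Let dp[i][j] be the LCS length of the first i characters of X and the first j characters of Y. dp[i][j] = dp[i-1][j-1]+1 when the i-th and j-th characters match, else max(dp[i-1][j], dp[i][j-1]).
    ·  X  E  X  U  U  C  U  C  X  C
 ·  0  0  0  0  0  0  0  0  0  0  0
 X  0  1  1  1  1  1  1  1  1  1  1
 E  0  1  2  2  2  2  2  2  2  2  2
 E  0  1  2  2  2  2  2  2  2  2  2
 X  0  1  2  3  3  3  3  3  3  3  3
 X  0  1  2  3  3  3  3  3  3  4  4
 X  0  1  2  3  3  3  3  3  3  4  4
 U  0  1  2  3  4  4  4  4  4  4  4
 X  0  1  2  3  4  4  4  4  4  5  5
 U  0  1  2  3  4  5  5  5  5  5  5
 U  0  1  2  3  4  5  5  6  6  6  6
 C  0  1  2  3  4  5  6  6  7  7  7
 X  0  1  2  3  4  5  6  6  7  8  8
 C  0  1  2  3  4  5  6  6  7  8  9
dp[13][10] = 9. One LCS (by backtracking along matches): XEXUUUCXC.

9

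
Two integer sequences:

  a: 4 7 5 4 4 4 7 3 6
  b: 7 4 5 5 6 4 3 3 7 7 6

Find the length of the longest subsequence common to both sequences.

5

Let dp[i][j] be the LCS length of the first i values of a and the first j values of b. dp[i][j] = dp[i-1][j-1]+1 when the i-th and j-th values match, else max(dp[i-1][j], dp[i][j-1]).
    ·  7  4  5  5  6  4  3  3  7  7  6
 ·  0  0  0  0  0  0  0  0  0  0  0  0
 4  0  0  1  1  1  1  1  1  1  1  1  1
 7  0  1  1  1  1  1  1  1  1  2  2  2
 5  0  1  1  2  2  2  2  2  2  2  2  2
 4  0  1  2  2  2  2  3  3  3  3  3  3
 4  0  1  2  2  2  2  3  3  3  3  3  3
 4  0  1  2  2  2  2  3  3  3  3  3  3
 7  0  1  2  2  2  2  3  3  3  4  4  4
 3  0  1  2  2  2  2  3  4  4  4  4  4
 6  0  1  2  2  2  3  3  4  4  4  4  5
dp[9][11] = 5. One LCS (by backtracking along matches): 4, 5, 4, 7, 6.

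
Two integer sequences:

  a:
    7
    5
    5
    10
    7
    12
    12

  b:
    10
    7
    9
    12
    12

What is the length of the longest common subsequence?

Taking 10 at a[4]=b[1]; then 7 at a[5]=b[2]; then 12 at a[6]=b[4]; then 12 at a[7]=b[5] gives a common subsequence of length 4, and the DP table's final entry dp[7][5] is also 4, so no common subsequence is longer.

4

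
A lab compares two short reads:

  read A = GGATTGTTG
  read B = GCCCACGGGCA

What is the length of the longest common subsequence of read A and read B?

Let dp[i][j] be the LCS length of the first i bases of read A and the first j bases of read B. dp[i][j] = dp[i-1][j-1]+1 when the i-th and j-th bases match, else max(dp[i-1][j], dp[i][j-1]).
    ·  G  C  C  C  A  C  G  G  G  C  A
 ·  0  0  0  0  0  0  0  0  0  0  0  0
 G  0  1  1  1  1  1  1  1  1  1  1  1
 G  0  1  1  1  1  1  1  2  2  2  2  2
 A  0  1  1  1  1  2  2  2  2  2  2  3
 T  0  1  1  1  1  2  2  2  2  2  2  3
 T  0  1  1  1  1  2  2  2  2  2  2  3
 G  0  1  1  1  1  2  2  3  3  3  3  3
 T  0  1  1  1  1  2  2  3  3  3  3  3
 T  0  1  1  1  1  2  2  3  3  3  3  3
 G  0  1  1  1  1  2  2  3  4  4  4  4
dp[9][11] = 4. One LCS (by backtracking along matches): GGGG.

4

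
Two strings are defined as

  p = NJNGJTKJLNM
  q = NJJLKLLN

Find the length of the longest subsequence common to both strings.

6

Let dp[i][j] be the LCS length of the first i characters of p and the first j characters of q. dp[i][j] = dp[i-1][j-1]+1 when the i-th and j-th characters match, else max(dp[i-1][j], dp[i][j-1]).
    ·  N  J  J  L  K  L  L  N
 ·  0  0  0  0  0  0  0  0  0
 N  0  1  1  1  1  1  1  1  1
 J  0  1  2  2  2  2  2  2  2
 N  0  1  2  2  2  2  2  2  3
 G  0  1  2  2  2  2  2  2  3
 J  0  1  2  3  3  3  3  3  3
 T  0  1  2  3  3  3  3  3  3
 K  0  1  2  3  3  4  4  4  4
 J  0  1  2  3  3  4  4  4  4
 L  0  1  2  3  4  4  5  5  5
 N  0  1  2  3  4  4  5  5  6
 M  0  1  2  3  4  4  5  5  6
dp[11][8] = 6. One LCS (by backtracking along matches): NJJKLN.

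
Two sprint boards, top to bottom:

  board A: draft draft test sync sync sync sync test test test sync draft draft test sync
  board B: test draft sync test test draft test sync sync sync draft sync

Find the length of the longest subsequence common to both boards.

One common subsequence of length 8: draft (board A #1, board B #2) → draft (board A #2, board B #6) → test (board A #3, board B #7) → sync (board A #6, board B #8) → sync (board A #7, board B #9) → sync (board A #11, board B #10) → draft (board A #13, board B #11) → sync (board A #15, board B #12). The LCS DP gives dp[15][12] = 8, so this is optimal.

8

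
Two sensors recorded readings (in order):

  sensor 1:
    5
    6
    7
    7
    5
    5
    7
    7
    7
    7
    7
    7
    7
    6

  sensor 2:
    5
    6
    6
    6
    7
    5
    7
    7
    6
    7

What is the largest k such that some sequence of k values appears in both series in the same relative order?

7

Pick 5 (sensor 1 #1, sensor 2 #1) → 6 (sensor 1 #2, sensor 2 #4) → 7 (sensor 1 #4, sensor 2 #5) → 5 (sensor 1 #6, sensor 2 #6) → 7 (sensor 1 #7, sensor 2 #7) → 7 (sensor 1 #8, sensor 2 #8) → 7 (sensor 1 #13, sensor 2 #10); all 7 values appear in both, in order. dp[14][10] = 7 confirms this is the maximum.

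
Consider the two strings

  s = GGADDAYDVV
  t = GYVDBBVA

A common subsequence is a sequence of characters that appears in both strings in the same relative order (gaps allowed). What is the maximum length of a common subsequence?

Taking G at s[2]=t[1], then Y at s[7]=t[2], then D at s[8]=t[4], then V at s[9]=t[7] gives a common subsequence of length 4. dp[10][8] = 4 confirms this is the maximum.

4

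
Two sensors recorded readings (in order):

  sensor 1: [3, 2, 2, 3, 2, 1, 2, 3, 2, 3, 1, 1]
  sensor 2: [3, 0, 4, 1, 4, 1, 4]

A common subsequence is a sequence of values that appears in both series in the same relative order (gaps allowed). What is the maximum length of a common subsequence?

3

Taking 3 at sensor 1[1]=sensor 2[1]; then 1 at sensor 1[6]=sensor 2[4]; then 1 at sensor 1[11]=sensor 2[6] gives a common subsequence of length 3. dp[12][7] = 3 confirms this is the maximum.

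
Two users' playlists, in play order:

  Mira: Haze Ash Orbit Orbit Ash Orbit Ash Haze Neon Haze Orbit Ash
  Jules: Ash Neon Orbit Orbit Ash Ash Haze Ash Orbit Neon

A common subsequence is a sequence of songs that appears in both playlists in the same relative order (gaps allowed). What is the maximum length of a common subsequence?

One common subsequence of length 7: Ash (Mira #2, Jules #1); then Orbit (Mira #3, Jules #3); then Orbit (Mira #4, Jules #4); then Ash (Mira #5, Jules #5); then Ash (Mira #7, Jules #6); then Haze (Mira #8, Jules #7); then Neon (Mira #9, Jules #10), and the DP table's final entry dp[12][10] is also 7, so no common subsequence is longer.

7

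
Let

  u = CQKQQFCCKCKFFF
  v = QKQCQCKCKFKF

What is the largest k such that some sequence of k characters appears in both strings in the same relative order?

Taking Q (u #2, v #1), K (u #3, v #2), Q (u #4, v #3), Q (u #5, v #5), C (u #8, v #6), K (u #9, v #7), C (u #10, v #8), K (u #11, v #9), F (u #12, v #10), F (u #14, v #12) gives a common subsequence of length 10, and the DP table's final entry dp[14][12] is also 10, so no common subsequence is longer.

10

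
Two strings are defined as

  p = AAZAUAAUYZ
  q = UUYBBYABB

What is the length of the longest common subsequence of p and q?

Match U (p #5, q #1); then U (p #8, q #2); then Y (p #9, q #6) — 3 characters in the same relative order in both, and the DP table's final entry dp[10][9] is also 3, so no common subsequence is longer.

3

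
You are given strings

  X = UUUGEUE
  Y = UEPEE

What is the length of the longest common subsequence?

3

Let dp[i][j] be the LCS length of the first i characters of X and the first j characters of Y. dp[i][j] = dp[i-1][j-1]+1 when the i-th and j-th characters match, else max(dp[i-1][j], dp[i][j-1]).
    ·  U  E  P  E  E
 ·  0  0  0  0  0  0
 U  0  1  1  1  1  1
 U  0  1  1  1  1  1
 U  0  1  1  1  1  1
 G  0  1  1  1  1  1
 E  0  1  2  2  2  2
 U  0  1  2  2  2  2
 E  0  1  2  2  3  3
dp[7][5] = 3. One LCS (by backtracking along matches): UEE.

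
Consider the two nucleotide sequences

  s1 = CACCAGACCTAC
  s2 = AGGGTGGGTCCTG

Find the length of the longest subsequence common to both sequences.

Taking A [2,1], G [6,8], C [8,10], C [9,11], T [10,12] gives a common subsequence of length 5, and the DP table's final entry dp[12][13] is also 5, so no common subsequence is longer.

5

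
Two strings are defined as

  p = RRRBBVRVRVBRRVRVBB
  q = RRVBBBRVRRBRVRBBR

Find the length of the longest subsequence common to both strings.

One common subsequence of length 13: R [1,1], R [2,2], B [4,5], B [5,6], V [6,8], R [7,9], R [9,10], B [11,11], R [13,12], V [14,13], R [15,14], B [17,15], B [18,16]. Since dp[18][17] = 13, nothing longer is possible.

13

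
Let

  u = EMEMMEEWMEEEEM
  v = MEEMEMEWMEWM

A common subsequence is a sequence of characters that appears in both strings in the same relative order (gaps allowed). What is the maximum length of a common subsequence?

9

Taking E [1,3], M [2,4], E [3,5], M [5,6], E [7,7], W [8,8], M [9,9], E [10,10], M [14,12] gives a common subsequence of length 9, and the DP table's final entry dp[14][12] is also 9, so no common subsequence is longer.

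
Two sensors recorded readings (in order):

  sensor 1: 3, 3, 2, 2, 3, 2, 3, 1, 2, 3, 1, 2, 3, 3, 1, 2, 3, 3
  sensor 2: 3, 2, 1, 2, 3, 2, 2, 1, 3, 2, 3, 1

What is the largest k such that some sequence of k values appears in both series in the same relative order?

10

One common subsequence of length 10: 3 (sensor 1 #2, sensor 2 #1); then 2 (sensor 1 #3, sensor 2 #2); then 2 (sensor 1 #4, sensor 2 #4); then 3 (sensor 1 #5, sensor 2 #5); then 2 (sensor 1 #6, sensor 2 #7); then 1 (sensor 1 #8, sensor 2 #8); then 3 (sensor 1 #10, sensor 2 #9); then 2 (sensor 1 #12, sensor 2 #10); then 3 (sensor 1 #14, sensor 2 #11); then 1 (sensor 1 #15, sensor 2 #12). Since dp[18][12] = 10, nothing longer is possible.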